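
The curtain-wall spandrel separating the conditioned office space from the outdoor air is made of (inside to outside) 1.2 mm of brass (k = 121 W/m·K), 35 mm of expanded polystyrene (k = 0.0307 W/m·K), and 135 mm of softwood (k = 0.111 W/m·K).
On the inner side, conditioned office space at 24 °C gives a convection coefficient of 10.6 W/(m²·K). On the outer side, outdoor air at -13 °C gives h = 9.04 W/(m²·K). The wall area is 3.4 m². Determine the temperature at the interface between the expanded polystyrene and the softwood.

Treating each layer as a thermal resistance in series:
R_inner film = 1/(h_i·A) = 1/(10.6×3.4) = 0.02775 K/W
R_brass = L/(kA) = 0.0012/(121×3.4) = 2.917×10^-6 K/W
R_expanded polystyrene = L/(kA) = 0.035/(0.0307×3.4) = 0.3353 K/W
R_softwood = L/(kA) = 0.135/(0.111×3.4) = 0.3577 K/W
R_outer film = 1/(h_o·A) = 1/(9.04×3.4) = 0.03254 K/W
R_total = 0.7533 K/W;  Q = ΔT/R_total = 37/0.7533 = 49.12 W
T_interface = T_inner − Q·ΣR(inner→interface) = 24 − 49.1×0.3631

T ≈ 6.17 °C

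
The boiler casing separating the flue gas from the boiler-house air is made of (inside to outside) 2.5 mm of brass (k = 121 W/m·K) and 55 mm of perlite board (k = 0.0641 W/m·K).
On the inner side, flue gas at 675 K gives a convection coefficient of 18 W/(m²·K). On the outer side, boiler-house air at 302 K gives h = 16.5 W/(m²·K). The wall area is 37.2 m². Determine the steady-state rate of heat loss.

Series thermal resistances:
R_inner film = 1/(h_i·A) = 1/(18×37.2) = 0.001493 K/W
R_brass = L/(kA) = 0.0025/(121×37.2) = 5.554×10^-7 K/W
R_perlite board = L/(kA) = 0.055/(0.0641×37.2) = 0.02307 K/W
R_outer film = 1/(h_o·A) = 1/(16.5×37.2) = 0.001629 K/W
R_total = 0.02619 K/W
Q = ΔT / R_total = 373 / 0.02619

Q ≈ 14200 W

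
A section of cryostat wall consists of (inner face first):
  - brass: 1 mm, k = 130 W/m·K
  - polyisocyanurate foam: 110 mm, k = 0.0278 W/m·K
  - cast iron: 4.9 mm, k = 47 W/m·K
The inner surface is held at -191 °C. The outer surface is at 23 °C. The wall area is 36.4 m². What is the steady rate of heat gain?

Treating each layer as a thermal resistance in series:
R_brass = L/(kA) = 0.001/(130×36.4) = 2.113×10^-7 K/W
R_polyisocyanurate foam = L/(kA) = 0.11/(0.0278×36.4) = 0.1087 K/W
R_cast iron = L/(kA) = 0.0049/(47×36.4) = 2.864×10^-6 K/W
R_total = 0.1087 K/W
Q = ΔT / R_total = 214 / 0.1087

Q ≈ 1970 W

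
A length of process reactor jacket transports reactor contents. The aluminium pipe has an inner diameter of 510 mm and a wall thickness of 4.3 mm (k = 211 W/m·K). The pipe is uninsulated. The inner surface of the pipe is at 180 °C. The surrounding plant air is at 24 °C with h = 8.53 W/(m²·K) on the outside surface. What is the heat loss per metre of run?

Treating each annulus and film as a series resistance:
R_aluminium pipe wall = ln(259.3/255)/(2π×211×1) = 1.261×10^-5 K/W
R_outer film = 1/(h_o·2πr_oL) = 1/(8.53×2π×0.2593×1) = 0.07196 K/W
R_total = 0.07197 K/W
Q = ΔT/R_total = 156/0.07197

q′ ≈ 2170 W/m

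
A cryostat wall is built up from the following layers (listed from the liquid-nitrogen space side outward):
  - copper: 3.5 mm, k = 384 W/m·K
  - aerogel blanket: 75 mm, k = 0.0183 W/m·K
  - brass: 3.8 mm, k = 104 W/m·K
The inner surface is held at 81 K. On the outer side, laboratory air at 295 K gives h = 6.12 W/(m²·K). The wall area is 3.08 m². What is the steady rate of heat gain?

Thermal resistances in series:
R_copper = L/(kA) = 0.0035/(384×3.08) = 2.959×10^-6 K/W
R_aerogel blanket = L/(kA) = 0.075/(0.0183×3.08) = 1.331 K/W
R_brass = L/(kA) = 0.0038/(104×3.08) = 1.186×10^-5 K/W
R_outer film = 1/(h_o·A) = 1/(6.12×3.08) = 0.05305 K/W
R_total = 1.384 K/W
Q = ΔT / R_total = 214 / 1.384

Q ≈ 155 W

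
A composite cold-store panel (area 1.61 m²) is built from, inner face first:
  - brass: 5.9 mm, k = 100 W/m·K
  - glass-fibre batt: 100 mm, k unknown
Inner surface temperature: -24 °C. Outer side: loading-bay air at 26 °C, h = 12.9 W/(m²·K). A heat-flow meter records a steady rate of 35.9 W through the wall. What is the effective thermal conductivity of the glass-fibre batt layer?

k ≈ 0.0462 W/(m·K)

Model the wall as resistances in series:
R_brass = L/(kA) = 0.0059/(100×1.61) = 3.665×10^-5 K/W
R_outer film = 1/(h_o·A) = 1/(12.9×1.61) = 0.04815 K/W
Sum of known resistances R_other = 0.04819 K/W
Total R = ΔT/Q = 50/35.9 = 1.393 K/W
R_glass-fibre batt = R_total − R_other = 1.345 K/W
k = L/(R·A) = 0.1/(1.345×1.61)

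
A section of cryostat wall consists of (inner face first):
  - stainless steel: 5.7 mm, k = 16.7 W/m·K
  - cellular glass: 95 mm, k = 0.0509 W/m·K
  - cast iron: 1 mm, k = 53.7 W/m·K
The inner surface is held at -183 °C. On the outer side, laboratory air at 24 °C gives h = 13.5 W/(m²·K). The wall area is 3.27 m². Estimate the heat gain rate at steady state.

Q ≈ 349 W

Model the wall as resistances in series:
R_stainless steel = L/(kA) = 0.0057/(16.7×3.27) = 1.044×10^-4 K/W
R_cellular glass = L/(kA) = 0.095/(0.0509×3.27) = 0.5708 K/W
R_cast iron = L/(kA) = 0.001/(53.7×3.27) = 5.695×10^-6 K/W
R_outer film = 1/(h_o·A) = 1/(13.5×3.27) = 0.02265 K/W
R_total = 0.5935 K/W
Q = ΔT / R_total = 207 / 0.5935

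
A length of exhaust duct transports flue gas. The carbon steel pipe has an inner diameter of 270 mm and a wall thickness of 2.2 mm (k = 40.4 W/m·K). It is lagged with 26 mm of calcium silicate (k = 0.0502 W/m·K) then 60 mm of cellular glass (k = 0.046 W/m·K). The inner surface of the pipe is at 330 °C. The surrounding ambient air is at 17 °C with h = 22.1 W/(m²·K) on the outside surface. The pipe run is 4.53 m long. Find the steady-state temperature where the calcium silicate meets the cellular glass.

Treating each annulus and film as a series resistance:
R_carbon steel pipe wall = ln(137.2/135)/(2π×40.4×4.53) = 1.406×10^-5 K/W
R_calcium silicate = ln(163.2/137.2)/(2π×0.0502×4.53) = 0.1215 K/W
R_cellular glass = ln(223.2/163.2)/(2π×0.046×4.53) = 0.2391 K/W
R_outer film = 1/(h_o·2πr_oL) = 1/(22.1×2π×0.2232×4.53) = 0.007123 K/W
R_total = 0.3677 K/W
Q = ΔT/R_total = 313/0.3677
Q = 851 W
T_interface = T_inner − Q·ΣR(inner→interface) = 330 − 851×0.1215

T ≈ 227 °C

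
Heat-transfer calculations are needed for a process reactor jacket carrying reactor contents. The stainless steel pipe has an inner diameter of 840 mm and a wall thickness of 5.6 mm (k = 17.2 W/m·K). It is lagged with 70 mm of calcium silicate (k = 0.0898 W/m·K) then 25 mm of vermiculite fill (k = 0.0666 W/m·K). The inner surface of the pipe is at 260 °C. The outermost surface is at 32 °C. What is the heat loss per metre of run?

q′ ≈ 588 W/m

Per-layer cylindrical resistances, series-summed:
R_stainless steel pipe wall = ln(425.6/420)/(2π×17.2×1) = 1.226×10^-4 K/W
R_calcium silicate = ln(495.6/425.6)/(2π×0.0898×1) = 0.2699 K/W
R_vermiculite fill = ln(520.6/495.6)/(2π×0.0666×1) = 0.1176 K/W
R_total = 0.3876 K/W
Q = ΔT/R_total = 228/0.3876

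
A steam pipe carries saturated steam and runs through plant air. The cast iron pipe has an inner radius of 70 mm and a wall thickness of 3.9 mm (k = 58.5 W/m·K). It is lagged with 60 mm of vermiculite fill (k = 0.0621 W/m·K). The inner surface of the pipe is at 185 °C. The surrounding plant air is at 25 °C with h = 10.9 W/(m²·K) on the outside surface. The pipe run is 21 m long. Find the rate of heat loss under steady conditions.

Q ≈ 2060 W

Cylindrical conduction, so R = ln(r₂/r₁)/(2πkL) per layer, in series:
R_cast iron pipe wall = ln(73.9/70)/(2π×58.5×21) = 7.024×10^-6 K/W
R_vermiculite fill = ln(133.9/73.9)/(2π×0.0621×21) = 0.07254 K/W
R_outer film = 1/(h_o·2πr_oL) = 1/(10.9×2π×0.1339×21) = 0.005193 K/W
R_total = 0.07774 K/W
Q = ΔT/R_total = 160/0.07774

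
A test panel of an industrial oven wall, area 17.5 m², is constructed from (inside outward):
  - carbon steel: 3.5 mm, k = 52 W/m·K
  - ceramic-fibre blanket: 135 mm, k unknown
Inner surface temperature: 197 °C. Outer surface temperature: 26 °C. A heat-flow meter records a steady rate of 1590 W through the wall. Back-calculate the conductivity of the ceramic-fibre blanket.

Treating each layer as a thermal resistance in series:
R_carbon steel = L/(kA) = 0.0035/(52×17.5) = 3.846×10^-6 K/W
Sum of known resistances R_other = 3.846×10^-6 K/W
Total R = ΔT/Q = 171/1590 = 0.1075 K/W
R_ceramic-fibre blanket = R_total − R_other = 0.1075 K/W
k = L/(R·A) = 0.135/(0.1075×17.5)

k ≈ 0.0717 W/(m·K)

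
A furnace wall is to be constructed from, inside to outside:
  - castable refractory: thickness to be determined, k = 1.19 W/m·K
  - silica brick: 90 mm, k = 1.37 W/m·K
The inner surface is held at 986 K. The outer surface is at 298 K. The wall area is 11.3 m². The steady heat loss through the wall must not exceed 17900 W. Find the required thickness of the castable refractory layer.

Thermal resistances in series:
R_silica brick = L/(kA) = 0.09/(1.37×11.3) = 0.005814 K/W
Sum of the known resistances R_other = 0.005814 K/W
Required total resistance R_tot = ΔT/Q_allow = 688/17900 = 0.03844 K/W
R_castable refractory = R_tot − R_other = 0.03262 K/W
L = R·k·A = 0.03262×1.19×11.3

L ≈ 439 mm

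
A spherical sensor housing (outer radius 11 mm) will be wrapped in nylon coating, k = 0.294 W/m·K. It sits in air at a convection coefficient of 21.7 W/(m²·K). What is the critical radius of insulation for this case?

For a sphere r_cr = 2k/h = 2×0.294/21.7
r_cr = 27.1 mm; since the bare radius (11 mm) is below r_cr, adding a thin layer of insulation will *increase* heat loss.

r_cr ≈ 27.1 mm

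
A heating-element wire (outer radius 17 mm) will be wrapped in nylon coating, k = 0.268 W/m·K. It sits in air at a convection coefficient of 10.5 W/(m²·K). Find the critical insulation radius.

r_cr ≈ 25.5 mm

For a cylinder r_cr = k/h = 0.268/10.5
r_cr = 25.5 mm; since the bare radius (17 mm) is below r_cr, adding a thin layer of insulation will *increase* heat loss.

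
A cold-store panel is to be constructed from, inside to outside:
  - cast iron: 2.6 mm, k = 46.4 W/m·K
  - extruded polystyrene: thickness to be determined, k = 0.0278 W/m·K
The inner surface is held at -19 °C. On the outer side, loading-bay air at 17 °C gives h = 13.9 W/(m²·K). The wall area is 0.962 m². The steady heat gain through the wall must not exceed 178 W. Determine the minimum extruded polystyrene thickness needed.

L ≈ 3.41 mm

Using the resistance-network approach (series):
R_cast iron = L/(kA) = 0.0026/(46.4×0.962) = 5.825×10^-5 K/W
R_outer film = 1/(h_o·A) = 1/(13.9×0.962) = 0.07478 K/W
Sum of the known resistances R_other = 0.07484 K/W
Required total resistance R_tot = ΔT/Q_allow = 36/178 = 0.2022 K/W
R_extruded polystyrene = R_tot − R_other = 0.1274 K/W
L = R·k·A = 0.1274×0.0278×0.962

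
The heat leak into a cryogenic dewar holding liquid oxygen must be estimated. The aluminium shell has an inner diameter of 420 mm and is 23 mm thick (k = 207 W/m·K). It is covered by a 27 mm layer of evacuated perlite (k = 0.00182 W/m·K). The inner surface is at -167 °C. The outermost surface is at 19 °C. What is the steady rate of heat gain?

Q ≈ 9.54 W

Each spherical layer contributes R = (1/r_i − 1/r_o)/(4πk):
R_aluminium shell = (1/0.21 − 1/0.233)/(4π×207) = 1.807×10^-4 K/W
R_evacuated perlite = (1/0.233 − 1/0.26)/(4π×0.00182) = 19.49 K/W
R_total = 19.49 K/W
Q = ΔT/R_total = 186/19.49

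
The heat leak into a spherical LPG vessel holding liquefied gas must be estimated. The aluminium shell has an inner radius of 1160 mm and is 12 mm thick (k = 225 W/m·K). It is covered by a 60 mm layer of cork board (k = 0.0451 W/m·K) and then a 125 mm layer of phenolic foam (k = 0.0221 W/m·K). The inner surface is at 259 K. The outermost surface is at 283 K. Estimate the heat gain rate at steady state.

Each spherical layer contributes R = (1/r_i − 1/r_o)/(4πk):
R_aluminium shell = (1/1.16 − 1/1.172)/(4π×225) = 3.122×10^-6 K/W
R_cork board = (1/1.172 − 1/1.232)/(4π×0.0451) = 0.07332 K/W
R_phenolic foam = (1/1.232 − 1/1.357)/(4π×0.0221) = 0.2692 K/W
R_total = 0.3426 K/W
Q = ΔT/R_total = 24/0.3426

Q ≈ 70.1 W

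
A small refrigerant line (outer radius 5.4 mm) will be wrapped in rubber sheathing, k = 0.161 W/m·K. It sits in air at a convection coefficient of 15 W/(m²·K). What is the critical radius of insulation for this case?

r_cr ≈ 10.7 mm

For a cylinder r_cr = k/h = 0.161/15
r_cr = 10.7 mm; since the bare radius (5.4 mm) is below r_cr, adding a thin layer of insulation will *increase* heat loss.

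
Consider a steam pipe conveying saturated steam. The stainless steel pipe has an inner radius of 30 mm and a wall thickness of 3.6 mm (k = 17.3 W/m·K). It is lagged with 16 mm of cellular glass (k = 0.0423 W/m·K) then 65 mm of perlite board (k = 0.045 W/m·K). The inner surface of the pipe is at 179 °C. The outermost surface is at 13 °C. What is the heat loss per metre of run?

q′ ≈ 37.5 W/m

Per-layer cylindrical resistances, series-summed:
R_stainless steel pipe wall = ln(33.6/30)/(2π×17.3×1) = 0.001043 K/W
R_cellular glass = ln(49.6/33.6)/(2π×0.0423×1) = 1.465 K/W
R_perlite board = ln(114.6/49.6)/(2π×0.045×1) = 2.962 K/W
R_total = 4.428 K/W
Q = ΔT/R_total = 166/4.428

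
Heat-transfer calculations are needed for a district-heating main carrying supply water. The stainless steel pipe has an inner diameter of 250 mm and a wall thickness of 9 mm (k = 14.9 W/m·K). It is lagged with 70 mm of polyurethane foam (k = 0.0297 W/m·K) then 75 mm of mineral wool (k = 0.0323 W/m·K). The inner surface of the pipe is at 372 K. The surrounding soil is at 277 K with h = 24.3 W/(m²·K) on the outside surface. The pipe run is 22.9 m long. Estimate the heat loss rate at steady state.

Q ≈ 570 W

Per-layer cylindrical resistances, series-summed:
R_stainless steel pipe wall = ln(134/125)/(2π×14.9×22.9) = 3.243×10^-5 K/W
R_polyurethane foam = ln(204/134)/(2π×0.0297×22.9) = 0.09835 K/W
R_mineral wool = ln(279/204)/(2π×0.0323×22.9) = 0.06737 K/W
R_outer film = 1/(h_o·2πr_oL) = 1/(24.3×2π×0.279×22.9) = 0.001025 K/W
R_total = 0.1668 K/W
Q = ΔT/R_total = 95/0.1668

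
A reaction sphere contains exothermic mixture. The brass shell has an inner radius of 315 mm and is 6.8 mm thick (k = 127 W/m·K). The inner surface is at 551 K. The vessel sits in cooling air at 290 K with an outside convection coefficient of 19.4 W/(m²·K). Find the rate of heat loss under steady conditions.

Q ≈ 6580 W

Spherical conduction: R = (1/r_in − 1/r_out)/(4πk) per layer; series-sum.
R_brass shell = (1/0.315 − 1/0.3218)/(4π×127) = 4.203×10^-5 K/W
R_outer film = 1/(h·4πr_o²) = 1/(19.4×4π×0.3218²) = 0.03961 K/W
R_total = 0.03965 K/W
Q = ΔT/R_total = 261/0.03965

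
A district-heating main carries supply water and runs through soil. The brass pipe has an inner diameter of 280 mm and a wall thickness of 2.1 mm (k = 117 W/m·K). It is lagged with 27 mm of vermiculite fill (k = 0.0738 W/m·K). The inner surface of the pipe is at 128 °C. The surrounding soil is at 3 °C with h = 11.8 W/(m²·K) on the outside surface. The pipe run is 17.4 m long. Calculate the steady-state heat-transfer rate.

Treating each annulus and film as a series resistance:
R_brass pipe wall = ln(142.1/140)/(2π×117×17.4) = 1.164×10^-6 K/W
R_vermiculite fill = ln(169.1/142.1)/(2π×0.0738×17.4) = 0.02156 K/W
R_outer film = 1/(h_o·2πr_oL) = 1/(11.8×2π×0.1691×17.4) = 0.004584 K/W
R_total = 0.02615 K/W
Q = ΔT/R_total = 125/0.02615

Q ≈ 4780 W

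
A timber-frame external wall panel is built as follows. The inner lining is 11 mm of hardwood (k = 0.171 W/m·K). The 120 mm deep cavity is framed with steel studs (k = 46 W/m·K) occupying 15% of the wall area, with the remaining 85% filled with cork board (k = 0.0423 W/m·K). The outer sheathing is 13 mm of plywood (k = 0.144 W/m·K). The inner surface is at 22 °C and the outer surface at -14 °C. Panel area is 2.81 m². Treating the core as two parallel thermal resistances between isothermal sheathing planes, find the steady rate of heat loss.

Sheathing layers in series; stud and cavity paths in parallel between them.
R_inner = 0.011/(0.171×2.81) = 0.02289 K/W
R_stud  = 0.12/(46×0.15×2.81) = 0.006189 K/W
R_cav   = 0.12/(0.0423×0.85×2.81) = 1.188 K/W
1/R_core = 1/R_stud + 1/R_cav → R_core = 0.006157 K/W
R_outer = 0.013/(0.144×2.81) = 0.03213 K/W
R_total = 0.06118 K/W
Q = ΔT/R_total = 36/0.06118

Q ≈ 588 W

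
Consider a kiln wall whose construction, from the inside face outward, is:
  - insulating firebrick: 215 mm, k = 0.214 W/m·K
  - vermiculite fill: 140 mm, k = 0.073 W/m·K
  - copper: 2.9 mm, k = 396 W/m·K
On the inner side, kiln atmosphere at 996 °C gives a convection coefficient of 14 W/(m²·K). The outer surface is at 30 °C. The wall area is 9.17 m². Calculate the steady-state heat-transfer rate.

Q ≈ 2960 W

Model the wall as resistances in series:
R_inner film = 1/(h_i·A) = 1/(14×9.17) = 0.007789 K/W
R_insulating firebrick = L/(kA) = 0.215/(0.214×9.17) = 0.1096 K/W
R_vermiculite fill = L/(kA) = 0.14/(0.073×9.17) = 0.2091 K/W
R_copper = L/(kA) = 0.0029/(396×9.17) = 7.986×10^-7 K/W
R_total = 0.3265 K/W
Q = ΔT / R_total = 966 / 0.3265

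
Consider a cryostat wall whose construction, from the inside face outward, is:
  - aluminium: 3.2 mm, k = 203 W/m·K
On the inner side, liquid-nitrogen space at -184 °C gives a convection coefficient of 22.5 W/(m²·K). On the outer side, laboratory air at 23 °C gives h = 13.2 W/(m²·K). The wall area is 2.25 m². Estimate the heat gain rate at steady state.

Q ≈ 3870 W

Model the wall as resistances in series:
R_inner film = 1/(h_i·A) = 1/(22.5×2.25) = 0.01975 K/W
R_aluminium = L/(kA) = 0.0032/(203×2.25) = 7.006×10^-6 K/W
R_outer film = 1/(h_o·A) = 1/(13.2×2.25) = 0.03367 K/W
R_total = 0.05343 K/W
Q = ΔT / R_total = 207 / 0.05343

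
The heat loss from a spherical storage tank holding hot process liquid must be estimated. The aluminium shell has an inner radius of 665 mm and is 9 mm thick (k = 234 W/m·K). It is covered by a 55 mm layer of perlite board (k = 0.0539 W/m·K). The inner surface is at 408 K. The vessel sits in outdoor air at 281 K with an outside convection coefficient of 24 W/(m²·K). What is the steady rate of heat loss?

Radial (spherical) resistances in series:
R_aluminium shell = (1/0.665 − 1/0.674)/(4π×234) = 6.829×10^-6 K/W
R_perlite board = (1/0.674 − 1/0.729)/(4π×0.0539) = 0.1653 K/W
R_outer film = 1/(h·4πr_o²) = 1/(24×4π×0.729²) = 0.006239 K/W
R_total = 0.1715 K/W
Q = ΔT/R_total = 127/0.1715

Q ≈ 740 W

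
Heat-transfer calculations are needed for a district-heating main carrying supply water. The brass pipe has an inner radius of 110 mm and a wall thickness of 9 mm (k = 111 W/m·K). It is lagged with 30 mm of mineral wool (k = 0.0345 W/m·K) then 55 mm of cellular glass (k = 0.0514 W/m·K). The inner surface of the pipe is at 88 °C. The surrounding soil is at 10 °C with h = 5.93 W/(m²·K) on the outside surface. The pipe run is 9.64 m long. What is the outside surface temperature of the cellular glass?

Per-layer cylindrical resistances, series-summed:
R_brass pipe wall = ln(119/110)/(2π×111×9.64) = 1.17×10^-5 K/W
R_mineral wool = ln(149/119)/(2π×0.0345×9.64) = 0.1076 K/W
R_cellular glass = ln(204/149)/(2π×0.0514×9.64) = 0.1009 K/W
R_outer film = 1/(h_o·2πr_oL) = 1/(5.93×2π×0.204×9.64) = 0.01365 K/W
R_total = 0.2222 K/W
Q = ΔT/R_total = 78/0.2222
Q = 351 W
T_interface = T_inner − Q·ΣR(inner→interface) = 88 − 351×0.2085

T ≈ 14.8 °C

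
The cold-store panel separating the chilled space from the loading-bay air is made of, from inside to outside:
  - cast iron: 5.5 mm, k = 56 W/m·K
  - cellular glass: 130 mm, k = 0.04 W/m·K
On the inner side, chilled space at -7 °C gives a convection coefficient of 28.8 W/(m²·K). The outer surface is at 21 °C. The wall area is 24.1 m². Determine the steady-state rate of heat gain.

Q ≈ 205 W

Model the wall as resistances in series:
R_inner film = 1/(h_i·A) = 1/(28.8×24.1) = 0.001441 K/W
R_cast iron = L/(kA) = 0.0055/(56×24.1) = 4.075×10^-6 K/W
R_cellular glass = L/(kA) = 0.13/(0.04×24.1) = 0.1349 K/W
R_total = 0.1363 K/W
Q = ΔT / R_total = 28 / 0.1363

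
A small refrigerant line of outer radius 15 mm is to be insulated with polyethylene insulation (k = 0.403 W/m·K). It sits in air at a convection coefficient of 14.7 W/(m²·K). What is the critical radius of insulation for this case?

r_cr ≈ 27.4 mm

For a cylinder r_cr = k/h = 0.403/14.7
r_cr = 27.4 mm; since the bare radius (15 mm) is below r_cr, adding a thin layer of insulation will *increase* heat loss.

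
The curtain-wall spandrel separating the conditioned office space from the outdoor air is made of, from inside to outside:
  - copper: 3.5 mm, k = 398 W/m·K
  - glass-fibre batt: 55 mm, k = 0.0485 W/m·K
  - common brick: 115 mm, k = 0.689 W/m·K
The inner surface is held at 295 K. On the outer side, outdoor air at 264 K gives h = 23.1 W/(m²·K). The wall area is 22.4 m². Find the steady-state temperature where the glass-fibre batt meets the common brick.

Using the resistance-network approach (series):
R_copper = L/(kA) = 0.0035/(398×22.4) = 3.926×10^-7 K/W
R_glass-fibre batt = L/(kA) = 0.055/(0.0485×22.4) = 0.05063 K/W
R_common brick = L/(kA) = 0.115/(0.689×22.4) = 0.007451 K/W
R_outer film = 1/(h_o·A) = 1/(23.1×22.4) = 0.001933 K/W
R_total = 0.06001 K/W;  Q = ΔT/R_total = 31/0.06001 = 516.6 W
T_interface = T_inner − Q·ΣR(inner→interface) = 295 − 517×0.05063

T ≈ 269 K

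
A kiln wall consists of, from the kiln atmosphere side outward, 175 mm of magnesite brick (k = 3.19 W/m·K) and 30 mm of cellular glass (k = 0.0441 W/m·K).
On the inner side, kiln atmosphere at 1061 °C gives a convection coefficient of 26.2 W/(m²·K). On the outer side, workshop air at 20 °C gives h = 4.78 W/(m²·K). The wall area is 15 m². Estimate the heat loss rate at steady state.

Q ≈ 15900 W

Treating each layer as a thermal resistance in series:
R_inner film = 1/(h_i·A) = 1/(26.2×15) = 0.002545 K/W
R_magnesite brick = L/(kA) = 0.175/(3.19×15) = 0.003657 K/W
R_cellular glass = L/(kA) = 0.03/(0.0441×15) = 0.04535 K/W
R_outer film = 1/(h_o·A) = 1/(4.78×15) = 0.01395 K/W
R_total = 0.0655 K/W
Q = ΔT / R_total = 1041 / 0.0655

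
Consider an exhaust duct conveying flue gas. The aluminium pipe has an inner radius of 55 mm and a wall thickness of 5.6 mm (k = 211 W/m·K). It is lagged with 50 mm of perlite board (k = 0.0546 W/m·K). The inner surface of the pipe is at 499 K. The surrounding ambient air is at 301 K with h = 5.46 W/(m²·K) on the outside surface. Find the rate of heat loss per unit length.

q′ ≈ 98.1 W/m

Treating each annulus and film as a series resistance:
R_aluminium pipe wall = ln(60.6/55)/(2π×211×1) = 7.314×10^-5 K/W
R_perlite board = ln(110.6/60.6)/(2π×0.0546×1) = 1.754 K/W
R_outer film = 1/(h_o·2πr_oL) = 1/(5.46×2π×0.1106×1) = 0.2636 K/W
R_total = 2.017 K/W
Q = ΔT/R_total = 198/2.017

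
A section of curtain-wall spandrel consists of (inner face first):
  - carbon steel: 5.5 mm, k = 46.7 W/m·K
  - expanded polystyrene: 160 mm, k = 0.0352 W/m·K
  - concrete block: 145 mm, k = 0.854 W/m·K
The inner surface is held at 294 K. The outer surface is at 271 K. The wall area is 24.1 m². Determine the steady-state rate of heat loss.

Using the resistance-network approach (series):
R_carbon steel = L/(kA) = 0.0055/(46.7×24.1) = 4.887×10^-6 K/W
R_expanded polystyrene = L/(kA) = 0.16/(0.0352×24.1) = 0.1886 K/W
R_concrete block = L/(kA) = 0.145/(0.854×24.1) = 0.007045 K/W
R_total = 0.1957 K/W
Q = ΔT / R_total = 23 / 0.1957

Q ≈ 118 W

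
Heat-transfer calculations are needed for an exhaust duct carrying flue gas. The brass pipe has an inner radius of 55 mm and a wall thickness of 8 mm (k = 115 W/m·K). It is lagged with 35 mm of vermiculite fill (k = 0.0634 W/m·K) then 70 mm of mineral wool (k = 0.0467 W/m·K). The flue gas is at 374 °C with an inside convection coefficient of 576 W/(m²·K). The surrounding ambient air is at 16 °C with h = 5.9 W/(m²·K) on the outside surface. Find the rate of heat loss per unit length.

q′ ≈ 115 W/m

Cylindrical conduction, so R = ln(r₂/r₁)/(2πkL) per layer, in series:
R_inner film = 1/(h_i·2πr₁L) = 1/(576×2π×0.055×1) = 0.005024 K/W
R_brass pipe wall = ln(63/55)/(2π×115×1) = 1.879×10^-4 K/W
R_vermiculite fill = ln(98/63)/(2π×0.0634×1) = 1.109 K/W
R_mineral wool = ln(168/98)/(2π×0.0467×1) = 1.837 K/W
R_outer film = 1/(h_o·2πr_oL) = 1/(5.9×2π×0.168×1) = 0.1606 K/W
R_total = 3.112 K/W
Q = ΔT/R_total = 358/3.112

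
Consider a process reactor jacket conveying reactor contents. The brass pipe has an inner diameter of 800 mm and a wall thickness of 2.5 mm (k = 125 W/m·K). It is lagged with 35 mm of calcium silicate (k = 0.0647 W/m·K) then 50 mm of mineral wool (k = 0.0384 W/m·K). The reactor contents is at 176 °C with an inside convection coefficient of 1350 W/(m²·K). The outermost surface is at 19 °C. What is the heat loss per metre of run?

q′ ≈ 240 W/m

Cylindrical conduction, so R = ln(r₂/r₁)/(2πkL) per layer, in series:
R_inner film = 1/(h_i·2πr₁L) = 1/(1350×2π×0.4×1) = 2.947×10^-4 K/W
R_brass pipe wall = ln(402.5/400)/(2π×125×1) = 7.933×10^-6 K/W
R_calcium silicate = ln(437.5/402.5)/(2π×0.0647×1) = 0.2051 K/W
R_mineral wool = ln(487.5/437.5)/(2π×0.0384×1) = 0.4485 K/W
R_total = 0.6539 K/W
Q = ΔT/R_total = 157/0.6539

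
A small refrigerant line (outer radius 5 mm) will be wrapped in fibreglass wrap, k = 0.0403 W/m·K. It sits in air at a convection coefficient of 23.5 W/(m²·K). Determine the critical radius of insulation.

r_cr ≈ 1.71 mm

For a cylinder r_cr = k/h = 0.0403/23.5
r_cr = 1.71 mm; since the bare radius (5 mm) is above r_cr, any added insulation will reduce heat loss.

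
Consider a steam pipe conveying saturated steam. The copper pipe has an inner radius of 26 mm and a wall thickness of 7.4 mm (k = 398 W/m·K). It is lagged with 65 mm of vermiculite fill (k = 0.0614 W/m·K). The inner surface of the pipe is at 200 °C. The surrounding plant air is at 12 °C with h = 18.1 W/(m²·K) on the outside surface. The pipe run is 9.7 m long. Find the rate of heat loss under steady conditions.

Q ≈ 631 W

Radial resistances (cylindrical: R_cond = ln(r_o/r_i)/(2πkL), R_conv = 1/(h·2πrL)):
R_copper pipe wall = ln(33.4/26)/(2π×398×9.7) = 1.033×10^-5 K/W
R_vermiculite fill = ln(98.4/33.4)/(2π×0.0614×9.7) = 0.2887 K/W
R_outer film = 1/(h_o·2πr_oL) = 1/(18.1×2π×0.0984×9.7) = 0.009212 K/W
R_total = 0.298 K/W
Q = ΔT/R_total = 188/0.298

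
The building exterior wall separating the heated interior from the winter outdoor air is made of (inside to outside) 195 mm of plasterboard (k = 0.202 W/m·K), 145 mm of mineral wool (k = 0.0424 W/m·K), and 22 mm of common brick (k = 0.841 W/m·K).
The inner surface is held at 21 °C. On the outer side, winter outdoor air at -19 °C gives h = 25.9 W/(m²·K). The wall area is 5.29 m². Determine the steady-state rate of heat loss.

Q ≈ 47.6 W

Thermal resistances in series:
R_plasterboard = L/(kA) = 0.195/(0.202×5.29) = 0.1825 K/W
R_mineral wool = L/(kA) = 0.145/(0.0424×5.29) = 0.6465 K/W
R_common brick = L/(kA) = 0.022/(0.841×5.29) = 0.004945 K/W
R_outer film = 1/(h_o·A) = 1/(25.9×5.29) = 0.007299 K/W
R_total = 0.8412 K/W
Q = ΔT / R_total = 40 / 0.8412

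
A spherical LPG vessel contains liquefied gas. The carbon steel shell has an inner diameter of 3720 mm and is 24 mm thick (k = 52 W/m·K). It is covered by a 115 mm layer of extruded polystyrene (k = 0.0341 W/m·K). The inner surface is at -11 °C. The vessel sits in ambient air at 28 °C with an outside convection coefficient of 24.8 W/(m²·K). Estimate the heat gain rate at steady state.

Radial (spherical) resistances in series:
R_carbon steel shell = (1/1.86 − 1/1.884)/(4π×52) = 1.048×10^-5 K/W
R_extruded polystyrene = (1/1.884 − 1/1.999)/(4π×0.0341) = 0.07126 K/W
R_outer film = 1/(h·4πr_o²) = 1/(24.8×4π×1.999²) = 8.03×10^-4 K/W
R_total = 0.07207 K/W
Q = ΔT/R_total = 39/0.07207

Q ≈ 541 W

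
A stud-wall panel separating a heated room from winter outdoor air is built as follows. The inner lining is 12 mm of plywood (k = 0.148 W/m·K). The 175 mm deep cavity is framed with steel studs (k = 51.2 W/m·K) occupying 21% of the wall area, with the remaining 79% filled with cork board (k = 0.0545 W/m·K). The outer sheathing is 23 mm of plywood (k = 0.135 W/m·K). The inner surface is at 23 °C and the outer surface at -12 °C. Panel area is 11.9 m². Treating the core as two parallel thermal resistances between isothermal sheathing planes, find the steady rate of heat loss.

Sheathing layers in series; stud and cavity paths in parallel between them.
R_inner = 0.012/(0.148×11.9) = 0.006814 K/W
R_stud  = 0.175/(51.2×0.21×11.9) = 0.001368 K/W
R_cav   = 0.175/(0.0545×0.79×11.9) = 0.3416 K/W
1/R_core = 1/R_stud + 1/R_cav → R_core = 0.001362 K/W
R_outer = 0.023/(0.135×11.9) = 0.01432 K/W
R_total = 0.02249 K/W
Q = ΔT/R_total = 35/0.02249

Q ≈ 1560 W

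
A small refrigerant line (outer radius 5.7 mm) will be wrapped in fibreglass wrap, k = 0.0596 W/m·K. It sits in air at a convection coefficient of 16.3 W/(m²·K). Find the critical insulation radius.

r_cr ≈ 3.66 mm

For a cylinder r_cr = k/h = 0.0596/16.3
r_cr = 3.66 mm; since the bare radius (5.7 mm) is above r_cr, any added insulation will reduce heat loss.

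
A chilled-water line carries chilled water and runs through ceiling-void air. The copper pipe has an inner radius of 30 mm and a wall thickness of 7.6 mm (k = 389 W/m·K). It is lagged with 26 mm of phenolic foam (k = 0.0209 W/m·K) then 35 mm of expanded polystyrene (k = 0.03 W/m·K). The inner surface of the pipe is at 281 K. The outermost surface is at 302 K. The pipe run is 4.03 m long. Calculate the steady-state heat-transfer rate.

Cylindrical conduction, so R = ln(r₂/r₁)/(2πkL) per layer, in series:
R_copper pipe wall = ln(37.6/30)/(2π×389×4.03) = 2.292×10^-5 K/W
R_phenolic foam = ln(63.6/37.6)/(2π×0.0209×4.03) = 0.9932 K/W
R_expanded polystyrene = ln(98.6/63.6)/(2π×0.03×4.03) = 0.5772 K/W
R_total = 1.57 K/W
Q = ΔT/R_total = 21/1.57

Q ≈ 13.4 W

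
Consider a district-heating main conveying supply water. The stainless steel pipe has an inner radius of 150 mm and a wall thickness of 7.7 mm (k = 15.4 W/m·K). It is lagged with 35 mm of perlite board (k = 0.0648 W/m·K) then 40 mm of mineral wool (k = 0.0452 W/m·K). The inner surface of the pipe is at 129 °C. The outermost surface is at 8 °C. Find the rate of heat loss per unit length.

q′ ≈ 105 W/m

Radial resistances (cylindrical: R_cond = ln(r_o/r_i)/(2πkL), R_conv = 1/(h·2πrL)):
R_stainless steel pipe wall = ln(157.7/150)/(2π×15.4×1) = 5.173×10^-4 K/W
R_perlite board = ln(192.7/157.7)/(2π×0.0648×1) = 0.4923 K/W
R_mineral wool = ln(232.7/192.7)/(2π×0.0452×1) = 0.6641 K/W
R_total = 1.157 K/W
Q = ΔT/R_total = 121/1.157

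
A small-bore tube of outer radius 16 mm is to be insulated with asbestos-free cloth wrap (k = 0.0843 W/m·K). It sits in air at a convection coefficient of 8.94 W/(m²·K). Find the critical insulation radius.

For a cylinder r_cr = k/h = 0.0843/8.94
r_cr = 9.43 mm; since the bare radius (16 mm) is above r_cr, any added insulation will reduce heat loss.

r_cr ≈ 9.43 mm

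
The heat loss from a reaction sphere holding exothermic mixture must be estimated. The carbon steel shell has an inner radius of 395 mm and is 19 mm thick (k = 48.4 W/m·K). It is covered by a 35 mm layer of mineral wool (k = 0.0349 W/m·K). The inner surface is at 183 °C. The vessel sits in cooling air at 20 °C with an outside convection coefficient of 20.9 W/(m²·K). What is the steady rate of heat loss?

Spherical conduction: R = (1/r_in − 1/r_out)/(4πk) per layer; series-sum.
R_carbon steel shell = (1/0.395 − 1/0.414)/(4π×48.4) = 1.91×10^-4 K/W
R_mineral wool = (1/0.414 − 1/0.449)/(4π×0.0349) = 0.4293 K/W
R_outer film = 1/(h·4πr_o²) = 1/(20.9×4π×0.449²) = 0.01889 K/W
R_total = 0.4484 K/W
Q = ΔT/R_total = 163/0.4484

Q ≈ 364 W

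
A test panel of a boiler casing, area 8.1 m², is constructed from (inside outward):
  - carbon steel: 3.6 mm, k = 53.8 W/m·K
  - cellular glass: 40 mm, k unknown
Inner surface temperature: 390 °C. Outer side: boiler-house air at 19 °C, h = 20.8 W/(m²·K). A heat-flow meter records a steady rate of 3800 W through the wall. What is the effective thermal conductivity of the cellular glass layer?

Using the resistance-network approach (series):
R_carbon steel = L/(kA) = 0.0036/(53.8×8.1) = 8.261×10^-6 K/W
R_outer film = 1/(h_o·A) = 1/(20.8×8.1) = 0.005935 K/W
Sum of known resistances R_other = 0.005944 K/W
Total R = ΔT/Q = 371/3800 = 0.09763 K/W
R_cellular glass = R_total − R_other = 0.09169 K/W
k = L/(R·A) = 0.04/(0.09169×8.1)

k ≈ 0.0539 W/(m·K)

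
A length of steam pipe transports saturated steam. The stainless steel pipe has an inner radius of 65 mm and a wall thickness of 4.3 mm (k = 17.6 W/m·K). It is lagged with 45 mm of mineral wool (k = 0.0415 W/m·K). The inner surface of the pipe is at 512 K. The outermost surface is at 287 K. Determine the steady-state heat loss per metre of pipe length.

For a radial system each layer contributes R = ln(r_out/r_in)/(2πkL); films add R = 1/(hA).
R_stainless steel pipe wall = ln(69.3/65)/(2π×17.6×1) = 5.793×10^-4 K/W
R_mineral wool = ln(114.3/69.3)/(2π×0.0415×1) = 1.919 K/W
R_total = 1.92 K/W
Q = ΔT/R_total = 225/1.92

q′ ≈ 117 W/m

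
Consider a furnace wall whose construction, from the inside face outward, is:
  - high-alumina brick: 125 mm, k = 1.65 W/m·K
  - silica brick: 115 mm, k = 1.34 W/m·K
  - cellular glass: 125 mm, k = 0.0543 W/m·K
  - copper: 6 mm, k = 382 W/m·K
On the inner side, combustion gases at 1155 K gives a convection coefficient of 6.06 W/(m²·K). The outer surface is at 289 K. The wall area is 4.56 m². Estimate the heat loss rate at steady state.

Treating each layer as a thermal resistance in series:
R_inner film = 1/(h_i·A) = 1/(6.06×4.56) = 0.03619 K/W
R_high-alumina brick = L/(kA) = 0.125/(1.65×4.56) = 0.01661 K/W
R_silica brick = L/(kA) = 0.115/(1.34×4.56) = 0.01882 K/W
R_cellular glass = L/(kA) = 0.125/(0.0543×4.56) = 0.5048 K/W
R_copper = L/(kA) = 0.006/(382×4.56) = 3.444×10^-6 K/W
R_total = 0.5765 K/W
Q = ΔT / R_total = 866 / 0.5765

Q ≈ 1500 W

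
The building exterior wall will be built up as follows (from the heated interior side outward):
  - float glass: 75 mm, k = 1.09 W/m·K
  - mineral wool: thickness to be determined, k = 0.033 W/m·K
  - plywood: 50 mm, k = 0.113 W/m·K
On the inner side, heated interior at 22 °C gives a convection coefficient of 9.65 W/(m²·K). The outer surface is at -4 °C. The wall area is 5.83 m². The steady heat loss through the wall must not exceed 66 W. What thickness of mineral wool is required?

L ≈ 55.5 mm

Model the wall as resistances in series:
R_inner film = 1/(h_i·A) = 1/(9.65×5.83) = 0.01777 K/W
R_float glass = L/(kA) = 0.075/(1.09×5.83) = 0.0118 K/W
R_plywood = L/(kA) = 0.05/(0.113×5.83) = 0.0759 K/W
Sum of the known resistances R_other = 0.1055 K/W
Required total resistance R_tot = ΔT/Q_allow = 26/66 = 0.3939 K/W
R_mineral wool = R_tot − R_other = 0.2885 K/W
L = R·k·A = 0.2885×0.033×5.83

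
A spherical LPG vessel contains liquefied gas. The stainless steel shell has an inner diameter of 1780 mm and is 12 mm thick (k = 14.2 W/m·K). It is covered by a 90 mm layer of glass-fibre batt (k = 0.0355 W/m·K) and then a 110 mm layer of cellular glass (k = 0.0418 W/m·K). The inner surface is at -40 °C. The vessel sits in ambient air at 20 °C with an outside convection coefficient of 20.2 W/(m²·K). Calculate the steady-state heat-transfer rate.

Each spherical layer contributes R = (1/r_i − 1/r_o)/(4πk):
R_stainless steel shell = (1/0.89 − 1/0.902)/(4π×14.2) = 8.377×10^-5 K/W
R_glass-fibre batt = (1/0.902 − 1/0.992)/(4π×0.0355) = 0.2255 K/W
R_cellular glass = (1/0.992 − 1/1.102)/(4π×0.0418) = 0.1916 K/W
R_outer film = 1/(h·4πr_o²) = 1/(20.2×4π×1.102²) = 0.003244 K/W
R_total = 0.4204 K/W
Q = ΔT/R_total = 60/0.4204

Q ≈ 143 W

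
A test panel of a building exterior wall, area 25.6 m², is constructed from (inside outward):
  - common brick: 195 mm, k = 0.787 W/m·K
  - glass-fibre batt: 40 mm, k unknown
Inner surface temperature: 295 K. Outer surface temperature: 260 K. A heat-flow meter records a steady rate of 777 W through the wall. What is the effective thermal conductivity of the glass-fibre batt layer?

Treating each layer as a thermal resistance in series:
R_common brick = L/(kA) = 0.195/(0.787×25.6) = 0.009679 K/W
Sum of known resistances R_other = 0.009679 K/W
Total R = ΔT/Q = 35/777 = 0.04505 K/W
R_glass-fibre batt = R_total − R_other = 0.03537 K/W
k = L/(R·A) = 0.04/(0.03537×25.6)

k ≈ 0.0442 W/(m·K)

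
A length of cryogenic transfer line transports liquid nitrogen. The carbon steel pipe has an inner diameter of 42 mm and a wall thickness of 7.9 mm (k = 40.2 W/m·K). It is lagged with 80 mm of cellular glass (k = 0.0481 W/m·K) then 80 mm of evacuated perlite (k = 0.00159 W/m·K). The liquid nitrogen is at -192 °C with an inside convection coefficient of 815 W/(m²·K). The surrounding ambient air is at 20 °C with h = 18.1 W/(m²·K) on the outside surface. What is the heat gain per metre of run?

q′ ≈ 3.56 W/m

Radial resistances (cylindrical: R_cond = ln(r_o/r_i)/(2πkL), R_conv = 1/(h·2πrL)):
R_inner film = 1/(h_i·2πr₁L) = 1/(815×2π×0.021×1) = 0.009299 K/W
R_carbon steel pipe wall = ln(28.9/21)/(2π×40.2×1) = 0.001264 K/W
R_cellular glass = ln(108.9/28.9)/(2π×0.0481×1) = 4.389 K/W
R_evacuated perlite = ln(188.9/108.9)/(2π×0.00159×1) = 55.13 K/W
R_outer film = 1/(h_o·2πr_oL) = 1/(18.1×2π×0.1889×1) = 0.04655 K/W
R_total = 59.58 K/W
Q = ΔT/R_total = 212/59.58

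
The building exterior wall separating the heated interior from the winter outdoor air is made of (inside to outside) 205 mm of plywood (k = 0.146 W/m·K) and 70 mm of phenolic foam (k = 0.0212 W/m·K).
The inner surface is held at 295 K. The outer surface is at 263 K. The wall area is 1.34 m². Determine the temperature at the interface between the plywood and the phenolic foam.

T ≈ 285 K

Model the wall as resistances in series:
R_plywood = L/(kA) = 0.205/(0.146×1.34) = 1.048 K/W
R_phenolic foam = L/(kA) = 0.07/(0.0212×1.34) = 2.464 K/W
R_total = 3.512 K/W;  Q = ΔT/R_total = 32/3.512 = 9.112 W
T_interface = T_inner − Q·ΣR(inner→interface) = 295 − 9.11×1.048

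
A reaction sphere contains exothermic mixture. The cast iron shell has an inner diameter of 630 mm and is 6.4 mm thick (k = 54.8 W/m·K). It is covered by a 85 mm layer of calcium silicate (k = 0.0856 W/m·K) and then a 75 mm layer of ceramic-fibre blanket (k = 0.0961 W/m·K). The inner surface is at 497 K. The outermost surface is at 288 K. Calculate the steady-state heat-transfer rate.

Q ≈ 227 W

Each spherical layer contributes R = (1/r_i − 1/r_o)/(4πk):
R_cast iron shell = (1/0.315 − 1/0.3214)/(4π×54.8) = 9.18×10^-5 K/W
R_calcium silicate = (1/0.3214 − 1/0.4064)/(4π×0.0856) = 0.605 K/W
R_ceramic-fibre blanket = (1/0.4064 − 1/0.4814)/(4π×0.0961) = 0.3174 K/W
R_total = 0.9225 K/W
Q = ΔT/R_total = 209/0.9225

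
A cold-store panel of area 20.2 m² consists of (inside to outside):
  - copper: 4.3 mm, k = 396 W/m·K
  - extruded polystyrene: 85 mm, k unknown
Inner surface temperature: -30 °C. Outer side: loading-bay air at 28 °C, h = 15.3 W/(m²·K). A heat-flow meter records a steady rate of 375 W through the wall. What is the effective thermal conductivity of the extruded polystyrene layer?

Series thermal resistances:
R_copper = L/(kA) = 0.0043/(396×20.2) = 5.376×10^-7 K/W
R_outer film = 1/(h_o·A) = 1/(15.3×20.2) = 0.003236 K/W
Sum of known resistances R_other = 0.003236 K/W
Total R = ΔT/Q = 58/375 = 0.1547 K/W
R_extruded polystyrene = R_total − R_other = 0.1514 K/W
k = L/(R·A) = 0.085/(0.1514×20.2)

k ≈ 0.0278 W/(m·K)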